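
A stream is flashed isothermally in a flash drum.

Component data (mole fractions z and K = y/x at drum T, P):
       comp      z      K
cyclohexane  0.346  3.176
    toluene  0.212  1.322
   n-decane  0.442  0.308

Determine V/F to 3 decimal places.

Material balance + equilibrium reduce to Σ zᵢ(Kᵢ−1)/(1+V/F(Kᵢ−1)) = 0.
Check two-phase: ΣzᵢKᵢ = 1.515 > 1 and Σzᵢ/Kᵢ = 1.704 > 1, so g(0) = 0.515 > 0 and g(1) = -0.704 < 0.
Iterate (Newton) starting at V/F = 0.5:
  V/F = 0.500: g = -0.0483, g' = -0.887 → V/F = 0.446
  V/F = 0.446: g = -0.0002, g' = -0.882 → V/F = 0.445
Converged at V/F = 0.445.

V/F = 0.445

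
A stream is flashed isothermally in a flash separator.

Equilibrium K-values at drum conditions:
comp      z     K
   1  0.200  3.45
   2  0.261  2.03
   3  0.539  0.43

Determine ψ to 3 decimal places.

ψ = 0.455

Let ψ = V/F and solve Σ zᵢ(Kᵢ−1)/(1+ψ(Kᵢ−1)) = 0.
g(0) = ΣzᵢKᵢ − 1 = 0.452 and g(1) = 1 − Σzᵢ/Kᵢ = -0.440, so a root lies in (0, 1).
Iterate (Newton) starting at ψ = 0.5:
  ψ = 0.500: g = -0.0320, g' = -0.706 → ψ = 0.455
Converged at ψ = 0.455.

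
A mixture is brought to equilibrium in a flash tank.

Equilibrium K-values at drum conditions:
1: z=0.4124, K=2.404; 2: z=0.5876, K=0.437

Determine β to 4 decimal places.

β = 0.3140

Let β = V/F and solve Σ zᵢ(Kᵢ−1)/(1+β(Kᵢ−1)) = 0.
g(0) = ΣzᵢKᵢ − 1 = 0.2482 and g(1) = 1 − Σzᵢ/Kᵢ = -0.5162, so a root lies in (0, 1).
Iterate (Newton) starting at β = 0.67:
  β = 0.6700: g = -0.23283, g' = -0.6960 → β = 0.3355
  β = 0.3355: g = -0.01424, g' = -0.6588 → β = 0.3139
  β = 0.3139: g = 0.00008, g' = -0.6665 → β = 0.3140
Converged at β = 0.3140.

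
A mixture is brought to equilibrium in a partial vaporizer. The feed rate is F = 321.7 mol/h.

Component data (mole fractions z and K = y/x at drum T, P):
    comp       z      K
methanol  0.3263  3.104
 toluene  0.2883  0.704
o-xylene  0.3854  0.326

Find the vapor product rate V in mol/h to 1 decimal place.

V = 97.1 mol/h

Newton–Raphson from ψ = 0.5:
  ψ = 0.5000: g = -0.15739, g' = -0.7761 → ψ = 0.2972
  ψ = 0.2972: g = 0.00399, g' = -0.8509 → ψ = 0.3019
Converged at ψ = 0.3019.
Then V = ψ·F = 0.3019·321.7 = 97.1 mol/h and L = F − V = 224.6 mol/h.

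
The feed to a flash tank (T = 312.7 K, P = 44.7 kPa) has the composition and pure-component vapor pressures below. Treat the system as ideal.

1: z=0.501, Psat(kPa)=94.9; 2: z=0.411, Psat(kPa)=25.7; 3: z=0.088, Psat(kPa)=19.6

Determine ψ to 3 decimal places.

ψ = 0.664

Raoult's law: Kᵢ = Pᵢˢᵃᵗ/P = Pᵢˢᵃᵗ/44.7.
  K_1 = 94.9/44.7 = 2.12304, K_2 = 25.7/44.7 = 0.57494, K_3 = 19.6/44.7 = 0.43848
Material balance + equilibrium reduce to Σ zᵢ(Kᵢ−1)/(1+ψ(Kᵢ−1)) = 0.
Feasibility: ΣzᵢKᵢ = 1.339, Σzᵢ/Kᵢ = 1.152 — both > 1, two phases present.
Newton iteration, ψ⁰ = 0.5:
  ψ = 0.500: g = 0.0698, g' = -0.433 → ψ = 0.661
  ψ = 0.661: g = 0.0013, g' = -0.422 → ψ = 0.664
Converged at ψ = 0.664.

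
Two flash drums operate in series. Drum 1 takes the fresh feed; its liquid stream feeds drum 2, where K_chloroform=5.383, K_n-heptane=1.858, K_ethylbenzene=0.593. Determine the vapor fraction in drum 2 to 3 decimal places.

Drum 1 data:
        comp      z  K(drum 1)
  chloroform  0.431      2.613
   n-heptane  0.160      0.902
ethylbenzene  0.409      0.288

V/F (drum 2) = 0.790

Drum 1:
Iterate (Newton) starting at ψ₁ = 0.43:
  ψ₁ = 0.430: g = -0.0256, g' = -0.823 → ψ₁ = 0.399
Converged at ψ₁ = 0.399.
Drum-1 compositions:
  chloroform: x = 0.262, y = 0.685
  n-heptane: x = 0.167, y = 0.150
  ethylbenzene: x = 0.571, y = 0.165
Drum-2 feed = drum-1 liquid: z₂ = (0.2623, 0.1665, 0.5712).
Drum 2:
Let ψ₂ = V/F and solve Σ zᵢ(Kᵢ−1)/(1+ψ₂(Kᵢ−1)) = 0.
Check two-phase: ΣzᵢKᵢ = 2.060 > 1 and Σzᵢ/Kᵢ = 1.102 > 1, so g(0) = 1.060 > 0 and g(1) = -0.102 < 0.
Newton–Raphson from ψ₂ = 0.68:
  ψ₂ = 0.680: g = 0.0576, g' = -0.548 → ψ₂ = 0.785
  ψ₂ = 0.785: g = 0.0025, g' = -0.504 → ψ₂ = 0.790
Converged at ψ₂ = 0.790.
  chloroform: x = 0.059, y = 0.316
  n-heptane: x = 0.099, y = 0.184
  ethylbenzene: x = 0.842, y = 0.499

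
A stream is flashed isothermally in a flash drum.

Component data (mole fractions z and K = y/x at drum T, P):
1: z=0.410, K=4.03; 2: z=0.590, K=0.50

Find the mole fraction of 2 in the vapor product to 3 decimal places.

y_2 = 0.429

Rachford–Rice: g(ψ) = Σ zᵢ(Kᵢ−1)/(1+ψ(Kᵢ−1)) = 0.
Check two-phase: ΣzᵢKᵢ = 1.947 > 1 and Σzᵢ/Kᵢ = 1.282 > 1, so g(0) = 0.947 > 0 and g(1) = -0.282 < 0.
Binary case is linear: z₁(K₁−1)(1+ψ(K₂−1)) + z₂(K₂−1)(1+ψ(K₁−1)) = 0
⇒ ψ = [z₁(K₁−1)+z₂(K₂−1)] / [−(K₁−1)(K₂−1)] = 0.9473/1.5150 = 0.625
Compositions from xᵢ = zᵢ/(1+ψ(Kᵢ−1)), yᵢ = Kᵢxᵢ:
  1: x = 0.142, y = 0.571
  2: x = 0.858, y = 0.429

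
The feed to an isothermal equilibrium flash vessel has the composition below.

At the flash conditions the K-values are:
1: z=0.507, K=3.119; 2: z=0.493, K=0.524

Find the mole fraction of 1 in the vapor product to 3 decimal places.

y_1 = 0.572

Binary case is linear: z₁(K₁−1)(1+ψ(K₂−1)) + z₂(K₂−1)(1+ψ(K₁−1)) = 0
⇒ ψ = [z₁(K₁−1)+z₂(K₂−1)] / [−(K₁−1)(K₂−1)] = 0.8397/1.0086 = 0.832
Compositions from xᵢ = zᵢ/(1+ψ(Kᵢ−1)), yᵢ = Kᵢxᵢ:
  1: x = 0.183, y = 0.572
  2: x = 0.817, y = 0.428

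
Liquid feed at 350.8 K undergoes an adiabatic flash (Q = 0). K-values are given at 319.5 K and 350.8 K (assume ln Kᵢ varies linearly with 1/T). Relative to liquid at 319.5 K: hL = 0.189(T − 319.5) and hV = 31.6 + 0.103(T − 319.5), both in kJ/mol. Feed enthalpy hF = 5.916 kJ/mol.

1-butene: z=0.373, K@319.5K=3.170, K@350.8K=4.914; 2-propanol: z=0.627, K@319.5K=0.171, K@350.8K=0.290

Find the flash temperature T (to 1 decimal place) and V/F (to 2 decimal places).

Adiabatic flash: solve Rachford–Rice at each trial T, then check hF = ψ·hV(T) + (1−ψ)·hL(T).
  T = 319.5 K: K = (3.170, 0.171), RR gives ψ = 0.161, H_out = 5.088 kJ/mol
  T = 350.8 K: K = (4.914, 0.290), RR gives ψ = 0.365, H_out = 16.472 kJ/mol
  T = 335.1 K: K = (3.985, 0.225), RR gives ψ = 0.271, H_out = 11.160 kJ/mol
  T = 327.3 K: K = (3.564, 0.197), RR gives ψ = 0.220, H_out = 8.275 kJ/mol
  T = 323.4 K: K = (3.363, 0.184), RR gives ψ = 0.192, H_out = 6.728 kJ/mol
  T = 321.4 K: K = (3.263, 0.177), RR gives ψ = 0.176, H_out = 5.900 kJ/mol
Linear interpolation between T = 321.4 (H_out = 5.900) and T = 323.4 (H_out = 6.728) on hF = 5.916 gives T ≈ 321.4 K, at which ψ = 0.18.

T = 321.4 K, V/F = 0.18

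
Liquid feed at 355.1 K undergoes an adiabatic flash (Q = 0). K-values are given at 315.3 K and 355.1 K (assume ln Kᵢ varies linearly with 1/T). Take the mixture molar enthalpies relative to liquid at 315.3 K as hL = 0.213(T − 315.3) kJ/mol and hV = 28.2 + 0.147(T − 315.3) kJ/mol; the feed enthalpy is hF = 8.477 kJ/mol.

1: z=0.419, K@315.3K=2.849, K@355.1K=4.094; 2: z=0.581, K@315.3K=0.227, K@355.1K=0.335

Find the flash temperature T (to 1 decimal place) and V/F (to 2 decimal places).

Adiabatic flash: solve Rachford–Rice at each trial T, then check hF = ψ·hV(T) + (1−ψ)·hL(T).
  T = 315.3 K: K = (2.849, 0.227), RR gives ψ = 0.228, H_out = 6.425 kJ/mol
  T = 355.1 K: K = (4.094, 0.335), RR gives ψ = 0.442, H_out = 19.788 kJ/mol
  T = 335.2 K: K = (3.452, 0.279), RR gives ψ = 0.344, H_out = 13.493 kJ/mol
  T = 325.2 K: K = (3.144, 0.252), RR gives ψ = 0.289, H_out = 10.080 kJ/mol
  T = 320.2 K: K = (2.994, 0.239), RR gives ψ = 0.259, H_out = 8.276 kJ/mol
  T = 322.7 K: K = (3.068, 0.246), RR gives ψ = 0.275, H_out = 9.188 kJ/mol
  T = 321.4 K: K = (3.029, 0.242), RR gives ψ = 0.267, H_out = 8.716 kJ/mol
Linear interpolation between T = 320.2 (H_out = 8.276) and T = 321.4 (H_out = 8.716) on hF = 8.477 gives T ≈ 320.7 K, at which ψ = 0.26.

T = 320.7 K, V/F = 0.26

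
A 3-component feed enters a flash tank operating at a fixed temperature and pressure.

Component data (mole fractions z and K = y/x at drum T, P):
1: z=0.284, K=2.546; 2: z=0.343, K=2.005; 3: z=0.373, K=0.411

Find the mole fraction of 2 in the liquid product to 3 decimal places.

x_2 = 0.195

Iterate (Newton) starting at ψ = 0.5:
  ψ = 0.500: g = 0.1657, g' = -0.629 → ψ = 0.763
  ψ = 0.763: g = -0.0026, g' = -0.681 → ψ = 0.759
Converged at ψ = 0.759.
Compositions from xᵢ = zᵢ/(1+ψ(Kᵢ−1)), yᵢ = Kᵢxᵢ:
  1: x = 0.131, y = 0.333
  2: x = 0.195, y = 0.390
  3: x = 0.675, y = 0.277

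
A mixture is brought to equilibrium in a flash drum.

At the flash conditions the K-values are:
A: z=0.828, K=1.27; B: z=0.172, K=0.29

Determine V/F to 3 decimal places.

Rachford–Rice: g(V/F) = Σ zᵢ(Kᵢ−1)/(1+V/F(Kᵢ−1)) = 0.
Check two-phase: ΣzᵢKᵢ = 1.101 > 1 and Σzᵢ/Kᵢ = 1.245 > 1, so g(0) = 0.101 > 0 and g(1) = -0.245 < 0.
Newton iteration, V/F⁰ = 0.5:
  V/F = 0.500: g = 0.0076, g' = -0.255 → V/F = 0.530
  V/F = 0.530: g = -0.0002, g' = -0.269 → V/F = 0.529
Converged at V/F = 0.529.

V/F = 0.529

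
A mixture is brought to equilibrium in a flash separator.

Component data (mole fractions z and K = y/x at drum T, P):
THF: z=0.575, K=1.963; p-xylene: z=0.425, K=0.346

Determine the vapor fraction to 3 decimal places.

ψ = 0.438

Binary case is linear: z₁(K₁−1)(1+ψ(K₂−1)) + z₂(K₂−1)(1+ψ(K₁−1)) = 0
⇒ ψ = [z₁(K₁−1)+z₂(K₂−1)] / [−(K₁−1)(K₂−1)] = 0.2758/0.6298 = 0.438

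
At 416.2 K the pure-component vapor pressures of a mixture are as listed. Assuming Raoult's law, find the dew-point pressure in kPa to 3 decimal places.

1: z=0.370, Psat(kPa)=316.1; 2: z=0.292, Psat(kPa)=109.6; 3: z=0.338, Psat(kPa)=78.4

Pdew = 122.760 kPa

At the dew point ψ → 1, so Σzᵢ/Kᵢ = 1 with Kᵢ = Pᵢˢᵃᵗ/P ⇒ 1/P = Σzᵢ/Pᵢˢᵃᵗ.
1/P = 0.370/316.1 + 0.292/109.6 + 0.338/78.4 = 0.008146 ⇒ P = 122.760 kPa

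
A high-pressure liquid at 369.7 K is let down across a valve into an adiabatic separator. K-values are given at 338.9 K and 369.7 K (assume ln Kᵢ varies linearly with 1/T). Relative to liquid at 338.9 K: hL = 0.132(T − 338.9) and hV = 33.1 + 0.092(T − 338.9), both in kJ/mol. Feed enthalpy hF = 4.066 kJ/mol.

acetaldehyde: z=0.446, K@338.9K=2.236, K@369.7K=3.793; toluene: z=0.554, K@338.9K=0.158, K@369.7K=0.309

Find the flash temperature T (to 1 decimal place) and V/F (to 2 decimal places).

Adiabatic flash: solve Rachford–Rice at each trial T, then check hF = ψ·hV(T) + (1−ψ)·hL(T).
  T = 338.9 K: K = (2.236, 0.158), RR gives ψ = 0.081, H_out = 2.697 kJ/mol
  T = 369.7 K: K = (3.793, 0.309), RR gives ψ = 0.447, H_out = 18.313 kJ/mol
  T = 354.3 K: K = (2.946, 0.224), RR gives ψ = 0.290, H_out = 11.459 kJ/mol
  T = 346.6 K: K = (2.574, 0.189), RR gives ψ = 0.198, H_out = 7.510 kJ/mol
  T = 342.8 K: K = (2.403, 0.173), RR gives ψ = 0.145, H_out = 5.279 kJ/mol
  T = 340.9 K: K = (2.321, 0.166), RR gives ψ = 0.115, H_out = 4.064 kJ/mol
Linear interpolation between T = 340.9 (H_out = 4.064) and T = 342.8 (H_out = 5.279) on hF = 4.066 gives T ≈ 340.9 K, at which ψ = 0.12.

T = 340.9 K, V/F = 0.12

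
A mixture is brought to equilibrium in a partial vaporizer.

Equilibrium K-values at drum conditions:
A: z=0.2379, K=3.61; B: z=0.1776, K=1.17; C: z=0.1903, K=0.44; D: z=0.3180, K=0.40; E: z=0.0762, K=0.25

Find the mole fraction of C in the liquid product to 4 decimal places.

x_C = 0.2191

Material balance + equilibrium reduce to Σ zᵢ(Kᵢ−1)/(1+V/F(Kᵢ−1)) = 0.
Check two-phase: ΣzᵢKᵢ = 1.2966 > 1 and Σzᵢ/Kᵢ = 1.7500 > 1, so g(0) = 0.2966 > 0 and g(1) = -0.7500 < 0.
Iterate (Newton) starting at V/F = 0.38:
  V/F = 0.3800: g = -0.12236, g' = -0.7853 → V/F = 0.2242
  V/F = 0.2242: g = 0.00978, g' = -0.9426 → V/F = 0.2346
  V/F = 0.2346: g = 0.00009, g' = -0.9255 → V/F = 0.2347
Converged at V/F = 0.2347.
Compositions from xᵢ = zᵢ/(1+V/F(Kᵢ−1)), yᵢ = Kᵢxᵢ:
  A: x = 0.1475, y = 0.5326
  B: x = 0.1708, y = 0.1998
  C: x = 0.2191, y = 0.0964
  D: x = 0.3701, y = 0.1480
  E: x = 0.0925, y = 0.0231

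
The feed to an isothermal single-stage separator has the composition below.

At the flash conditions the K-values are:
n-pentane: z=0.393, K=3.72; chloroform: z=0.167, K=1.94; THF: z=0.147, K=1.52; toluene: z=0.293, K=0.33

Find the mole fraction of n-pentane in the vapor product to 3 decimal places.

Let ψ = V/F and solve Σ zᵢ(Kᵢ−1)/(1+ψ(Kᵢ−1)) = 0.
Check two-phase: ΣzᵢKᵢ = 2.106 > 1 and Σzᵢ/Kᵢ = 1.176 > 1, so g(0) = 1.106 > 0 and g(1) = -0.176 < 0.
Newton–Raphson from ψ = 0.5:
  ψ = 0.500: g = 0.3252, g' = -0.913 → ψ = 0.856
  ψ = 0.856: g = 0.0005, g' = -1.050 → ψ = 0.857
Converged at ψ = 0.857.
Compositions from xᵢ = zᵢ/(1+ψ(Kᵢ−1)), yᵢ = Kᵢxᵢ:
  n-pentane: x = 0.118, y = 0.439
  chloroform: x = 0.093, y = 0.179
  THF: x = 0.102, y = 0.155
  toluene: x = 0.688, y = 0.227

y_n-pentane = 0.439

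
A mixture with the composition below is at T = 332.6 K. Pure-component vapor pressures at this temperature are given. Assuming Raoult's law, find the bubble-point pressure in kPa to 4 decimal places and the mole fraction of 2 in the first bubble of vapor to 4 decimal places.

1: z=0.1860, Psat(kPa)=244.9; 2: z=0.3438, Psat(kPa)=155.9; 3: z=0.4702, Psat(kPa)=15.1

Pbub = 106.2498 kPa, y_2 = 0.5045

At the bubble point ψ → 0, so ΣzᵢKᵢ = 1 with Kᵢ = Pᵢˢᵃᵗ/P ⇒ P = ΣzᵢPᵢˢᵃᵗ.
P = 0.1860·244.9 + 0.3438·155.9 + 0.4702·15.1 = 106.2498 kPa
yᵢ = zᵢPᵢˢᵃᵗ/P ⇒ y_2 = 0.3438·155.9/106.2498 = 0.5045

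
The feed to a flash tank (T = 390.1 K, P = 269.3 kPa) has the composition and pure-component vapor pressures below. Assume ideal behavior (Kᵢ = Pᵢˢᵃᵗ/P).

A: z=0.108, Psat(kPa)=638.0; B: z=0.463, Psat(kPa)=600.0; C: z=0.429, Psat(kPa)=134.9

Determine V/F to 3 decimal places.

Raoult's law: Kᵢ = Pᵢˢᵃᵗ/P = Pᵢˢᵃᵗ/269.3.
  K_A = 638.0/269.3 = 2.36911, K_B = 600.0/269.3 = 2.22800, K_C = 134.9/269.3 = 0.50093
Material balance + equilibrium reduce to Σ zᵢ(Kᵢ−1)/(1+V/F(Kᵢ−1)) = 0.
Check two-phase: ΣzᵢKᵢ = 1.502 > 1 and Σzᵢ/Kᵢ = 1.110 > 1, so g(0) = 0.502 > 0 and g(1) = -0.110 < 0.
Newton iteration, V/F⁰ = 0.5:
  V/F = 0.500: g = 0.1548, g' = -0.529 → V/F = 0.792
  V/F = 0.792: g = 0.0049, g' = -0.518 → V/F = 0.802
Converged at V/F = 0.802.

V/F = 0.802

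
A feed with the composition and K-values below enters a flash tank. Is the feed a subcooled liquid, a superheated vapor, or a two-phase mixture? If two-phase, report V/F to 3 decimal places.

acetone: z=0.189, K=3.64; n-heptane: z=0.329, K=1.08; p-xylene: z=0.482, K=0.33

two-phase, V/F = 0.177

ΣzᵢKᵢ = 1.202; Σzᵢ/Kᵢ = 1.817.
Both exceed 1, so a two-phase solution exists.
Material balance + equilibrium reduce to Σ zᵢ(Kᵢ−1)/(1+ψ(Kᵢ−1)) = 0.
Newton iteration, ψ⁰ = 0.65:
  ψ = 0.650: g = -0.3634, g' = -0.859 → ψ = 0.227
  ψ = 0.227: g = -0.0432, g' = -0.818 → ψ = 0.174
  ψ = 0.174: g = 0.0020, g' = -0.897 → ψ = 0.177
Converged at ψ = 0.177.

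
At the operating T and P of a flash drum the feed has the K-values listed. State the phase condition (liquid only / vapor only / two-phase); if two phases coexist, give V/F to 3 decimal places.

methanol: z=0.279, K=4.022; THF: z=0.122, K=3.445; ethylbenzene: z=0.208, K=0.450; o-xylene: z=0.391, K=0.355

two-phase, V/F = 0.442

ΣzᵢKᵢ = 1.775; Σzᵢ/Kᵢ = 1.668.
Both exceed 1, so a two-phase solution exists.
Rachford–Rice: g(ψ) = Σ zᵢ(Kᵢ−1)/(1+ψ(Kᵢ−1)) = 0.
Iterate (Newton) starting at ψ = 0.5:
  ψ = 0.500: g = -0.0600, g' = -1.026 → ψ = 0.441
  ψ = 0.441: g = 0.0010, g' = -1.064 → ψ = 0.442
Converged at ψ = 0.442.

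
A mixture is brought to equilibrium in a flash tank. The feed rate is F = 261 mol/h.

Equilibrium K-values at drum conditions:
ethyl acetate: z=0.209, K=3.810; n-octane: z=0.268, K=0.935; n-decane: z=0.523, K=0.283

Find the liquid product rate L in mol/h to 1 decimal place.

L = 227.3 mol/h

Material balance + equilibrium reduce to Σ zᵢ(Kᵢ−1)/(1+β(Kᵢ−1)) = 0.
g(0) = ΣzᵢKᵢ − 1 = 0.195 and g(1) = 1 − Σzᵢ/Kᵢ = -1.190, so a root lies in (0, 1).
Newton–Raphson from β = 0.67:
  β = 0.670: g = -0.5362, g' = -1.196 → β = 0.222
  β = 0.222: g = -0.1016, g' = -1.008 → β = 0.121
  β = 0.121: g = 0.0103, g' = -1.243 → β = 0.129
Converged at β = 0.129.
Then V = β·F = 0.1292·261 = 33.7 mol/h and L = F − V = 227.3 mol/h.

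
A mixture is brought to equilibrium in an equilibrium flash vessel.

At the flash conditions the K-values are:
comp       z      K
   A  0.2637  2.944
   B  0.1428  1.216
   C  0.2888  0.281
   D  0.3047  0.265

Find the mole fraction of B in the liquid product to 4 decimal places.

x_B = 0.1399

Iterate (Newton) starting at β = 0.5:
  β = 0.5000: g = -0.39048, g' = -1.0371 → β = 0.1235
  β = 0.1235: g = -0.03075, g' = -1.0333 → β = 0.0937
  β = 0.0937: g = 0.00068, g' = -1.0810 → β = 0.0944
Converged at β = 0.0944.
Compositions from xᵢ = zᵢ/(1+β(Kᵢ−1)), yᵢ = Kᵢxᵢ:
  A: x = 0.2228, y = 0.6560
  B: x = 0.1399, y = 0.1702
  C: x = 0.3098, y = 0.0871
  D: x = 0.3274, y = 0.0868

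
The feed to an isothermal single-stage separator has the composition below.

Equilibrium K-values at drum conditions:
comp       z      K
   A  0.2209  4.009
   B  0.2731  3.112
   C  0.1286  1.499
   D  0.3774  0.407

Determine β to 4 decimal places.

β = 0.8349

Material balance + equilibrium reduce to Σ zᵢ(Kᵢ−1)/(1+β(Kᵢ−1)) = 0.
Check two-phase: ΣzᵢKᵢ = 2.0818 > 1 and Σzᵢ/Kᵢ = 1.1559 > 1, so g(0) = 1.0818 > 0 and g(1) = -0.1559 < 0.
Iterate (Newton) starting at β = 0.5:
  β = 0.5000: g = 0.27917, g' = -0.8957 → β = 0.8117
  β = 0.8117: g = 0.01978, g' = -0.8437 → β = 0.8351
  β = 0.8351: g = -0.00017, g' = -0.8584 → β = 0.8349
Converged at β = 0.8349.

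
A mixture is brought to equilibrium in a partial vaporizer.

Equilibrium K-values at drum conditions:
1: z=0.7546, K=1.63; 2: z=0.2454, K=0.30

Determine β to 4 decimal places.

Rachford–Rice: g(β) = Σ zᵢ(Kᵢ−1)/(1+β(Kᵢ−1)) = 0.
g(0) = ΣzᵢKᵢ − 1 = 0.3036 and g(1) = 1 − Σzᵢ/Kᵢ = -0.2809, so a root lies in (0, 1).
Binary case is linear: z₁(K₁−1)(1+β(K₂−1)) + z₂(K₂−1)(1+β(K₁−1)) = 0
⇒ β = [z₁(K₁−1)+z₂(K₂−1)] / [−(K₁−1)(K₂−1)] = 0.30362/0.44100 = 0.6885

β = 0.6885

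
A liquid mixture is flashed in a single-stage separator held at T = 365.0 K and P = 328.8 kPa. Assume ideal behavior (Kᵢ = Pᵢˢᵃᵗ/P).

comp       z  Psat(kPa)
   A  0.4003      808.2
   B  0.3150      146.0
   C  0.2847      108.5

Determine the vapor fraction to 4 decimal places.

Raoult's law: Kᵢ = Pᵢˢᵃᵗ/P = Pᵢˢᵃᵗ/328.8.
  K_A = 808.2/328.8 = 2.458029, K_B = 146.0/328.8 = 0.444039, K_C = 108.5/328.8 = 0.329988
Rachford–Rice: g(ψ) = Σ zᵢ(Kᵢ−1)/(1+ψ(Kᵢ−1)) = 0.
g(0) = ΣzᵢKᵢ − 1 = 0.2178 and g(1) = 1 − Σzᵢ/Kᵢ = -0.7350, so a root lies in (0, 1).
Newton–Raphson from ψ = 0.5:
  ψ = 0.5000: g = -0.19184, g' = -0.7604 → ψ = 0.2477
  ψ = 0.2477: g = -0.00304, g' = -0.7740 → ψ = 0.2438
Converged at ψ = 0.2438.

ψ = 0.2438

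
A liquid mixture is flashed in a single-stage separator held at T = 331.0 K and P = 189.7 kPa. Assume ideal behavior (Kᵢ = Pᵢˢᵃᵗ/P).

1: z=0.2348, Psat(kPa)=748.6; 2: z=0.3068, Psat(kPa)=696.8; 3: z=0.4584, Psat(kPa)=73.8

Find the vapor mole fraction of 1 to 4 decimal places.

Raoult's law: Kᵢ = Pᵢˢᵃᵗ/P = Pᵢˢᵃᵗ/189.7.
  K_1 = 748.6/189.7 = 3.946231, K_2 = 696.8/189.7 = 3.673168, K_3 = 73.8/189.7 = 0.389035
Material balance + equilibrium reduce to Σ zᵢ(Kᵢ−1)/(1+V/F(Kᵢ−1)) = 0.
Feasibility: ΣzᵢKᵢ = 2.2318, Σzᵢ/Kᵢ = 1.3213 — both > 1, two phases present.
Newton iteration, V/F⁰ = 0.6:
  V/F = 0.6000: g = 0.12276, g' = -1.0159 → V/F = 0.7208
  V/F = 0.7208: g = 0.00118, g' = -1.0112 → V/F = 0.7220
Converged at V/F = 0.7220.
Compositions from xᵢ = zᵢ/(1+V/F(Kᵢ−1)), yᵢ = Kᵢxᵢ:
  1: x = 0.0751, y = 0.2963
  2: x = 0.1047, y = 0.3846
  3: x = 0.8202, y = 0.3191

y_1 = 0.2963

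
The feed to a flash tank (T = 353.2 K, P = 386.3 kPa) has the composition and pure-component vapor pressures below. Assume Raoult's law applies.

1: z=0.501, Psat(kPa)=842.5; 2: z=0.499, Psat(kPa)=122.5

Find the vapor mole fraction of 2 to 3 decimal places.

y_2 = 0.201

Raoult's law: Kᵢ = Pᵢˢᵃᵗ/P = Pᵢˢᵃᵗ/386.3.
  K_1 = 842.5/386.3 = 2.18095, K_2 = 122.5/386.3 = 0.31711
Material balance + equilibrium reduce to Σ zᵢ(Kᵢ−1)/(1+ψ(Kᵢ−1)) = 0.
Check two-phase: ΣzᵢKᵢ = 1.251 > 1 and Σzᵢ/Kᵢ = 1.803 > 1, so g(0) = 0.251 > 0 and g(1) = -0.803 < 0.
Newton–Raphson from ψ = 0.57:
  ψ = 0.570: g = -0.2043, g' = -0.873 → ψ = 0.336
  ψ = 0.336: g = -0.0187, g' = -0.750 → ψ = 0.311
Converged at ψ = 0.311.
Compositions from xᵢ = zᵢ/(1+ψ(Kᵢ−1)), yᵢ = Kᵢxᵢ:
  1: x = 0.366, y = 0.799
  2: x = 0.634, y = 0.201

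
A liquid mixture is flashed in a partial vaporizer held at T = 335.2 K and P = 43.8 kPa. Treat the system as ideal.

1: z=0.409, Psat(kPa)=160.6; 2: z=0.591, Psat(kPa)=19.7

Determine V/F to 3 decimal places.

Raoult's law: Kᵢ = Pᵢˢᵃᵗ/P = Pᵢˢᵃᵗ/43.8.
  K_1 = 160.6/43.8 = 3.66667, K_2 = 19.7/43.8 = 0.44977
Newton–Raphson from V/F = 0.5:
  V/F = 0.500: g = 0.0188, g' = -0.875 → V/F = 0.522
Converged at V/F = 0.522.

V/F = 0.522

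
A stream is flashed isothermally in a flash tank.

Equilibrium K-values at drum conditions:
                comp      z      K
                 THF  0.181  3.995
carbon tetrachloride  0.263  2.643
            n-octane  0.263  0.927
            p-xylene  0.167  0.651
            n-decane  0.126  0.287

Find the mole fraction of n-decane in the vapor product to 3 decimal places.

Let ψ = V/F and solve Σ zᵢ(Kᵢ−1)/(1+ψ(Kᵢ−1)) = 0.
Check two-phase: ΣzᵢKᵢ = 1.807 > 1 and Σzᵢ/Kᵢ = 1.124 > 1, so g(0) = 0.807 > 0 and g(1) = -0.124 < 0.
Iterate (Newton) starting at ψ = 0.5:
  ψ = 0.500: g = 0.2241, g' = -0.660 → ψ = 0.839
  ψ = 0.839: g = 0.0092, g' = -0.697 → ψ = 0.853
Converged at ψ = 0.853.
Compositions from xᵢ = zᵢ/(1+ψ(Kᵢ−1)), yᵢ = Kᵢxᵢ:
  THF: x = 0.051, y = 0.203
  carbon tetrachloride: x = 0.110, y = 0.290
  n-octane: x = 0.280, y = 0.260
  p-xylene: x = 0.238, y = 0.155
  n-decane: x = 0.321, y = 0.092

y_n-decane = 0.092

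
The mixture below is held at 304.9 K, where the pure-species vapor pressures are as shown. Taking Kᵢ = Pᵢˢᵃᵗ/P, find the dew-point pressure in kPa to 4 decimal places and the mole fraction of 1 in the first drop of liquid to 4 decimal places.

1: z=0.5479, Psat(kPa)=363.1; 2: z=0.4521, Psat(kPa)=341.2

At the dew point ψ → 1, so Σzᵢ/Kᵢ = 1 with Kᵢ = Pᵢˢᵃᵗ/P ⇒ 1/P = Σzᵢ/Pᵢˢᵃᵗ.
1/P = 0.5479/363.1 + 0.4521/341.2 = 0.0028340 ⇒ P = 352.8606 kPa
xᵢ = zᵢP/Pᵢˢᵃᵗ ⇒ x_1 = 0.5479·352.8606/363.1 = 0.5324

Pdew = 352.8606 kPa, x_1 = 0.5324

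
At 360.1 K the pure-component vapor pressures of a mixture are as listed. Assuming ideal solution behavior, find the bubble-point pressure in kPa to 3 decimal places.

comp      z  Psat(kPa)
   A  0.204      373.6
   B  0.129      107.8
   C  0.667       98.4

Pbub = 155.753 kPa

At the bubble point ψ → 0, so ΣzᵢKᵢ = 1 with Kᵢ = Pᵢˢᵃᵗ/P ⇒ P = ΣzᵢPᵢˢᵃᵗ.
P = 0.204·373.6 + 0.129·107.8 + 0.667·98.4 = 155.753 kPa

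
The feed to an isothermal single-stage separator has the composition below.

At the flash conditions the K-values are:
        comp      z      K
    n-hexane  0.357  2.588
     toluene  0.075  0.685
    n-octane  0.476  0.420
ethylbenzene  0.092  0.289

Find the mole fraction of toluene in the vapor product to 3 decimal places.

Rachford–Rice: g(β) = Σ zᵢ(Kᵢ−1)/(1+β(Kᵢ−1)) = 0.
Check two-phase: ΣzᵢKᵢ = 1.202 > 1 and Σzᵢ/Kᵢ = 1.699 > 1, so g(0) = 0.202 > 0 and g(1) = -0.699 < 0.
Newton iteration, β⁰ = 0.44:
  β = 0.440: g = -0.1596, g' = -0.709 → β = 0.215
  β = 0.215: g = 0.0047, g' = -0.783 → β = 0.221
Converged at β = 0.221.
Compositions from xᵢ = zᵢ/(1+β(Kᵢ−1)), yᵢ = Kᵢxᵢ:
  n-hexane: x = 0.264, y = 0.684
  toluene: x = 0.081, y = 0.055
  n-octane: x = 0.546, y = 0.229
  ethylbenzene: x = 0.109, y = 0.032

y_toluene = 0.055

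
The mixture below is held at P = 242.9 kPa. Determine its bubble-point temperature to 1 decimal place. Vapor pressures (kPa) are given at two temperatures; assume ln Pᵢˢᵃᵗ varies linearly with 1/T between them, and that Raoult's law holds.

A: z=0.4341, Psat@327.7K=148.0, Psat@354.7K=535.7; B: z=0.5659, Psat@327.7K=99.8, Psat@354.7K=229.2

Bubble-point temperature: ΣzᵢPᵢˢᵃᵗ(T) = P. Interpolate ln Pᵢˢᵃᵗ = aᵢ + bᵢ/T.
  T = 327.7 K: ΣzᵢPᵢˢᵃᵗ = 120.72 kPa
  T = 354.7 K: ΣzᵢPᵢˢᵃᵗ = 362.25 kPa
  T = 341.2 K: ΣzᵢPᵢˢᵃᵗ = 212.39 kPa
  T = 347.9 K: ΣzᵢPᵢˢᵃᵗ = 277.87 kPa
  T = 344.5 K: ΣzᵢPᵢˢᵃᵗ = 242.68 kPa
  T = 346.2 K: ΣzᵢPᵢˢᵃᵗ = 259.74 kPa
Interpolating between 344.5 K and 346.2 K gives T ≈ 344.5 K.

T = 344.5 K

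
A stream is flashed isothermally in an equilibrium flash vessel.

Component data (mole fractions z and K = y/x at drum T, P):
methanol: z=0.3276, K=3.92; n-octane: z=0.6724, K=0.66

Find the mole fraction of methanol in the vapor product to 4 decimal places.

Iterate (Newton) starting at V/F = 0.5:
  V/F = 0.5000: g = 0.11342, g' = -0.5744 → V/F = 0.6975
  V/F = 0.6975: g = 0.01534, g' = -0.4365 → V/F = 0.7326
  V/F = 0.7326: g = 0.00027, g' = -0.4213 → V/F = 0.7333
Converged at V/F = 0.7333.
Compositions from xᵢ = zᵢ/(1+V/F(Kᵢ−1)), yᵢ = Kᵢxᵢ:
  methanol: x = 0.1043, y = 0.4088
  n-octane: x = 0.8957, y = 0.5912

y_methanol = 0.4088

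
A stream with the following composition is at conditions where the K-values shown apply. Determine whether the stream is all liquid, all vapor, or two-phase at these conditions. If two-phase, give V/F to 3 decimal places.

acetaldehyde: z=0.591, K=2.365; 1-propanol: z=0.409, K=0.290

two-phase, V/F = 0.533

ΣzᵢKᵢ = 1.516; Σzᵢ/Kᵢ = 1.660.
Both exceed 1, so a two-phase solution exists.
Let ψ = V/F and solve Σ zᵢ(Kᵢ−1)/(1+ψ(Kᵢ−1)) = 0.
Binary case is linear: z₁(K₁−1)(1+ψ(K₂−1)) + z₂(K₂−1)(1+ψ(K₁−1)) = 0
⇒ ψ = [z₁(K₁−1)+z₂(K₂−1)] / [−(K₁−1)(K₂−1)] = 0.5163/0.9692 = 0.533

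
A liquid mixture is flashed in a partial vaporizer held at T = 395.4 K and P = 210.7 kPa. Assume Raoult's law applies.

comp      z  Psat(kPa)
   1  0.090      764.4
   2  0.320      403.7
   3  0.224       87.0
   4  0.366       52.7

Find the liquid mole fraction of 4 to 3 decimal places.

x_4 = 0.402

Raoult's law: Kᵢ = Pᵢˢᵃᵗ/P = Pᵢˢᵃᵗ/210.7.
  K_1 = 764.4/210.7 = 3.62791, K_2 = 403.7/210.7 = 1.91599, K_3 = 87.0/210.7 = 0.41291, K_4 = 52.7/210.7 = 0.25012
Iterate (Newton) starting at ψ = 0.41:
  ψ = 0.410: g = -0.2426, g' = -0.849 → ψ = 0.124
  ψ = 0.124: g = -0.0031, g' = -0.910 → ψ = 0.121
Converged at ψ = 0.121.
Compositions from xᵢ = zᵢ/(1+ψ(Kᵢ−1)), yᵢ = Kᵢxᵢ:
  1: x = 0.068, y = 0.248
  2: x = 0.288, y = 0.552
  3: x = 0.241, y = 0.100
  4: x = 0.402, y = 0.101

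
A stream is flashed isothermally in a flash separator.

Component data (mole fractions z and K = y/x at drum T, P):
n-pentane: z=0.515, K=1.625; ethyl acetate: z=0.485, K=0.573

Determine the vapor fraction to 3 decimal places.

ψ = 0.430

Newton–Raphson from ψ = 0.45:
  ψ = 0.450: g = -0.0051, g' = -0.258 → ψ = 0.430
Converged at ψ = 0.430.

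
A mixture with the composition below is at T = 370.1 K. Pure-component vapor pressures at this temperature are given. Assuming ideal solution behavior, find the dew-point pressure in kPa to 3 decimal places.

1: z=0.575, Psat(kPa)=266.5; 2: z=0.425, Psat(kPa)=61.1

At the dew point ψ → 1, so Σzᵢ/Kᵢ = 1 with Kᵢ = Pᵢˢᵃᵗ/P ⇒ 1/P = Σzᵢ/Pᵢˢᵃᵗ.
1/P = 0.575/266.5 + 0.425/61.1 = 0.009113 ⇒ P = 109.728 kPa

Pdew = 109.728 kPa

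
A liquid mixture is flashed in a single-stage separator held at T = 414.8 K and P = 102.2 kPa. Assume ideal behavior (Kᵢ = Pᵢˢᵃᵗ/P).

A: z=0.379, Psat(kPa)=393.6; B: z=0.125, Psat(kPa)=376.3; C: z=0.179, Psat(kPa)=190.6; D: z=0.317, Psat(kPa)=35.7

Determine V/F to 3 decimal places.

Raoult's law: Kᵢ = Pᵢˢᵃᵗ/P = Pᵢˢᵃᵗ/102.2.
  K_A = 393.6/102.2 = 3.85127, K_B = 376.3/102.2 = 3.68200, K_C = 190.6/102.2 = 1.86497, K_D = 35.7/102.2 = 0.34932
Newton–Raphson from V/F = 0.5:
  V/F = 0.500: g = 0.3911, g' = -1.048 → V/F = 0.873
  V/F = 0.873: g = 0.0205, g' = -1.097 → V/F = 0.892
Converged at V/F = 0.892.

V/F = 0.892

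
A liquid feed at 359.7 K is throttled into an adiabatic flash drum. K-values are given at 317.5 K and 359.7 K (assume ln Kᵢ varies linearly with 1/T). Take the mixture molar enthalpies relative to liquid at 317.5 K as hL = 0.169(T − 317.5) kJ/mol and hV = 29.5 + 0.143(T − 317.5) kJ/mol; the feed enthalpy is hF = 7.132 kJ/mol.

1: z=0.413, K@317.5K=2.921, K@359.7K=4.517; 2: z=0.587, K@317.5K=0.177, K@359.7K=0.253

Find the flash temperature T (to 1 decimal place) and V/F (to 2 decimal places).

T = 321.4 K, V/F = 0.22

Adiabatic flash: solve Rachford–Rice at each trial T, then check hF = ψ·hV(T) + (1−ψ)·hL(T).
  T = 317.5 K: K = (2.921, 0.177), RR gives ψ = 0.196, H_out = 5.789 kJ/mol
  T = 359.7 K: K = (4.517, 0.253), RR gives ψ = 0.386, H_out = 18.095 kJ/mol
  T = 338.6 K: K = (3.682, 0.214), RR gives ψ = 0.307, H_out = 12.442 kJ/mol
  T = 328.1 K: K = (3.294, 0.195), RR gives ψ = 0.257, H_out = 9.311 kJ/mol
  T = 322.8 K: K = (3.105, 0.186), RR gives ψ = 0.229, H_out = 7.606 kJ/mol
  T = 320.1 K: K = (3.011, 0.181), RR gives ψ = 0.213, H_out = 6.696 kJ/mol
  T = 321.5 K: K = (3.059, 0.184), RR gives ψ = 0.221, H_out = 7.171 kJ/mol
Linear interpolation between T = 320.1 (H_out = 6.696) and T = 321.5 (H_out = 7.171) on hF = 7.132 gives T ≈ 321.4 K, at which ψ = 0.22.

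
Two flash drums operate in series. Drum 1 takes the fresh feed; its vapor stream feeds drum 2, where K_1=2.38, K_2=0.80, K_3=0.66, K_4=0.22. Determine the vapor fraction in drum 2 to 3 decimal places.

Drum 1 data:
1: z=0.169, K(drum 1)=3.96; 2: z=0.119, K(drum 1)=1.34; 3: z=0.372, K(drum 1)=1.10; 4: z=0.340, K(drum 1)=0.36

V/F (drum 2) = 0.198

Drum 1:
Iterate (Newton) starting at ψ₁ = 0.56:
  ψ₁ = 0.560: g = -0.0817, g' = -0.561 → ψ₁ = 0.414
Converged at ψ₁ = 0.414.
Drum-1 compositions:
  1: x = 0.076, y = 0.301
  2: x = 0.104, y = 0.140
  3: x = 0.357, y = 0.393
  4: x = 0.463, y = 0.167
Drum-2 feed = drum-1 vapor: z₂ = (0.3008, 0.1398, 0.3929, 0.1665).
Drum 2:
Newton iteration, ψ₂⁰ = 0.45:
  ψ₂ = 0.450: g = -0.1325, g' = -0.529 → ψ₂ = 0.199
  ψ₂ = 0.199: g = -0.0007, g' = -0.553 → ψ₂ = 0.198
Converged at ψ₂ = 0.198.
  1: x = 0.236, y = 0.562
  2: x = 0.146, y = 0.116
  3: x = 0.421, y = 0.278
  4: x = 0.197, y = 0.043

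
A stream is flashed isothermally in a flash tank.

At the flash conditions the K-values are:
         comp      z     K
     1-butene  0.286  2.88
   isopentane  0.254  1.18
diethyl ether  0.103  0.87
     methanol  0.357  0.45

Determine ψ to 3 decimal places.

Let ψ = V/F and solve Σ zᵢ(Kᵢ−1)/(1+ψ(Kᵢ−1)) = 0.
Check two-phase: ΣzᵢKᵢ = 1.374 > 1 and Σzᵢ/Kᵢ = 1.226 > 1, so g(0) = 0.374 > 0 and g(1) = -0.226 < 0.
Newton–Raphson from ψ = 0.68:
  ψ = 0.680: g = -0.0516, g' = -0.479 → ψ = 0.572
  ψ = 0.572: g = -0.0005, g' = -0.473 → ψ = 0.571
Converged at ψ = 0.571.

ψ = 0.571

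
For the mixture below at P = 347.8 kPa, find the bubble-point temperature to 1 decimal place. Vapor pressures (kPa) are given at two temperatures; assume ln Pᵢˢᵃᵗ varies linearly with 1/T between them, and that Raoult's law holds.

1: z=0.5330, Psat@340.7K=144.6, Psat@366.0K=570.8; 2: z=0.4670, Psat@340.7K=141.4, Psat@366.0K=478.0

T = 357.5 K

Bubble-point temperature: ΣzᵢPᵢˢᵃᵗ(T) = P. Interpolate ln Pᵢˢᵃᵗ = aᵢ + bᵢ/T.
  T = 340.7 K: ΣzᵢPᵢˢᵃᵗ = 143.11 kPa
  T = 366.0 K: ΣzᵢPᵢˢᵃᵗ = 527.46 kPa
  T = 353.4 K: ΣzᵢPᵢˢᵃᵗ = 281.75 kPa
  T = 359.7 K: ΣzᵢPᵢˢᵃᵗ = 387.56 kPa
  T = 356.5 K: ΣzᵢPᵢˢᵃᵗ = 330.06 kPa
  T = 358.1 K: ΣzᵢPᵢˢᵃᵗ = 357.78 kPa
Interpolating between 356.5 K and 358.1 K gives T ≈ 357.5 K.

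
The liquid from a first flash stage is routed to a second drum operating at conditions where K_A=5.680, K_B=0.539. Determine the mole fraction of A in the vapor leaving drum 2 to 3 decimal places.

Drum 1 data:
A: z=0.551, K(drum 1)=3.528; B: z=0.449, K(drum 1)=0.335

y_A (drum 2) = 0.509

Drum 1:
Let ψ₁ = V/F and solve Σ zᵢ(Kᵢ−1)/(1+ψ₁(Kᵢ−1)) = 0.
Feasibility: ΣzᵢKᵢ = 2.094, Σzᵢ/Kᵢ = 1.496 — both > 1, two phases present.
Binary case is linear: z₁(K₁−1)(1+ψ₁(K₂−1)) + z₂(K₂−1)(1+ψ₁(K₁−1)) = 0
⇒ ψ₁ = [z₁(K₁−1)+z₂(K₂−1)] / [−(K₁−1)(K₂−1)] = 1.0943/1.6811 = 0.651
Drum-1 compositions:
  A: x = 0.208, y = 0.735
  B: x = 0.792, y = 0.265
Drum-2 feed = drum-1 liquid: z₂ = (0.2083, 0.7917).
Drum 2:
Rachford–Rice: g(ψ₂) = Σ zᵢ(Kᵢ−1)/(1+ψ₂(Kᵢ−1)) = 0.
Feasibility: ΣzᵢKᵢ = 1.610, Σzᵢ/Kᵢ = 1.506 — both > 1, two phases present.
Newton–Raphson from ψ₂ = 0.5:
  ψ₂ = 0.500: g = -0.1825, g' = -0.693 → ψ₂ = 0.237
  ψ₂ = 0.237: g = 0.0528, g' = -1.239 → ψ₂ = 0.279
  ψ₂ = 0.279: g = 0.0036, g' = -1.079 → ψ₂ = 0.283
Converged at ψ₂ = 0.283.
  A: x = 0.090, y = 0.509
  B: x = 0.910, y = 0.491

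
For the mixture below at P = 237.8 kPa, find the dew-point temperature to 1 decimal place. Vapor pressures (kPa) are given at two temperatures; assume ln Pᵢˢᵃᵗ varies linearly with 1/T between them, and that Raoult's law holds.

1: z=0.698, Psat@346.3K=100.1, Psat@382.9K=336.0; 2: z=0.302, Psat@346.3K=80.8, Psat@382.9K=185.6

T = 378.1 K

Dew-point temperature: Σzᵢ·P/Pᵢˢᵃᵗ(T) = 1. Interpolate ln Pᵢˢᵃᵗ = aᵢ + bᵢ/T.
  T = 346.3 K: ΣzᵢP/Pᵢˢᵃᵗ = 2.5470
  T = 382.9 K: ΣzᵢP/Pᵢˢᵃᵗ = 0.8809
  T = 364.6 K: ΣzᵢP/Pᵢˢᵃᵗ = 1.4523
  T = 373.8 K: ΣzᵢP/Pᵢˢᵃᵗ = 1.1216
  T = 378.4 K: ΣzᵢP/Pᵢˢᵃᵗ = 0.9910
  T = 376.1 K: ΣzᵢP/Pᵢˢᵃᵗ = 1.0538
Interpolating between 376.1 K and 378.4 K gives T ≈ 378.1 K.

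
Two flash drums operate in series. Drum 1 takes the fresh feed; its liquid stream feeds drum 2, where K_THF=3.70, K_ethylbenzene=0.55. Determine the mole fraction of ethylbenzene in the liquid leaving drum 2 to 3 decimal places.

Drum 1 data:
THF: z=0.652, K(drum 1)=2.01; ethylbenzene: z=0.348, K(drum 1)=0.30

x_ethylbenzene (drum 2) = 0.857

Drum 1:
Rachford–Rice: g(ψ₁) = Σ zᵢ(Kᵢ−1)/(1+ψ₁(Kᵢ−1)) = 0.
Feasibility: ΣzᵢKᵢ = 1.415, Σzᵢ/Kᵢ = 1.484 — both > 1, two phases present.
Binary case is linear: z₁(K₁−1)(1+ψ₁(K₂−1)) + z₂(K₂−1)(1+ψ₁(K₁−1)) = 0
⇒ ψ₁ = [z₁(K₁−1)+z₂(K₂−1)] / [−(K₁−1)(K₂−1)] = 0.4149/0.7070 = 0.587
Drum-1 compositions:
  THF: x = 0.409, y = 0.823
  ethylbenzene: x = 0.591, y = 0.177
Drum-2 feed = drum-1 liquid: z₂ = (0.4094, 0.5906).
Drum 2:
Let ψ₂ = V/F and solve Σ zᵢ(Kᵢ−1)/(1+ψ₂(Kᵢ−1)) = 0.
Feasibility: ΣzᵢKᵢ = 1.839, Σzᵢ/Kᵢ = 1.185 — both > 1, two phases present.
Newton–Raphson from ψ₂ = 0.61:
  ψ₂ = 0.610: g = 0.0512, g' = -0.653 → ψ₂ = 0.688
  ψ₂ = 0.688: g = 0.0016, g' = -0.616 → ψ₂ = 0.691
Converged at ψ₂ = 0.691.
  THF: x = 0.143, y = 0.529
  ethylbenzene: x = 0.857, y = 0.471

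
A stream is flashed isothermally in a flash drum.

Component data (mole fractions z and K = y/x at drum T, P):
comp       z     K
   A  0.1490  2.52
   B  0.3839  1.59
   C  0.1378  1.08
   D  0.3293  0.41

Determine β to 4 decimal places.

Newton iteration, β⁰ = 0.5:
  β = 0.5000: g = 0.03860, g' = -0.4223 → β = 0.5914
  β = 0.5914: g = -0.00071, g' = -0.4401 → β = 0.5898
Converged at β = 0.5898.

β = 0.5898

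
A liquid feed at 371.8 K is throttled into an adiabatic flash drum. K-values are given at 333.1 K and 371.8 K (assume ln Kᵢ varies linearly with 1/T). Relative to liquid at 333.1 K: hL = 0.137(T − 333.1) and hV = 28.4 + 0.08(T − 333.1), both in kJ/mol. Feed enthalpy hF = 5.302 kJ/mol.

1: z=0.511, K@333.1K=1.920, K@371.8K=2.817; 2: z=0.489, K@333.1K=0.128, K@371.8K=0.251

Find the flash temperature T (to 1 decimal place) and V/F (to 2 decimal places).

T = 340.9 K, V/F = 0.15

Adiabatic flash: solve Rachford–Rice at each trial T, then check hF = ψ·hV(T) + (1−ψ)·hL(T).
  T = 333.1 K: K = (1.920, 0.128), RR gives ψ = 0.054, H_out = 1.547 kJ/mol
  T = 371.8 K: K = (2.817, 0.251), RR gives ψ = 0.413, H_out = 16.123 kJ/mol
  T = 352.5 K: K = (2.351, 0.183), RR gives ψ = 0.263, H_out = 9.848 kJ/mol
  T = 342.8 K: K = (2.131, 0.154), RR gives ψ = 0.171, H_out = 6.102 kJ/mol
  T = 338.0 K: K = (2.025, 0.141), RR gives ψ = 0.118, H_out = 3.980 kJ/mol
  T = 340.4 K: K = (2.078, 0.147), RR gives ψ = 0.145, H_out = 5.069 kJ/mol
Linear interpolation between T = 340.4 (H_out = 5.069) and T = 342.8 (H_out = 6.102) on hF = 5.302 gives T ≈ 340.9 K, at which ψ = 0.15.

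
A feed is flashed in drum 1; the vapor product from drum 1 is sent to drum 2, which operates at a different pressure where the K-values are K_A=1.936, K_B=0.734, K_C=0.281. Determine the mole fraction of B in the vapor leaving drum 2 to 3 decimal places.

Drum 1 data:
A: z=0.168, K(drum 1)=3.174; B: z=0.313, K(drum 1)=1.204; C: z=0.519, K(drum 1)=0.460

y_B (drum 2) = 0.275

Drum 1:
Rachford–Rice: g(ψ₁) = Σ zᵢ(Kᵢ−1)/(1+ψ₁(Kᵢ−1)) = 0.
Feasibility: ΣzᵢKᵢ = 1.149, Σzᵢ/Kᵢ = 1.441 — both > 1, two phases present.
Iterate (Newton) starting at ψ₁ = 0.5:
  ψ₁ = 0.500: g = -0.1510, g' = -0.477 → ψ₁ = 0.184
  ψ₁ = 0.184: g = 0.0115, g' = -0.604 → ψ₁ = 0.203
Converged at ψ₁ = 0.203.
Drum-1 compositions:
  A: x = 0.117, y = 0.370
  B: x = 0.301, y = 0.362
  C: x = 0.583, y = 0.268
Drum-2 feed = drum-1 vapor: z₂ = (0.3700, 0.3619, 0.2681).
Drum 2:
Let ψ₂ = V/F and solve Σ zᵢ(Kᵢ−1)/(1+ψ₂(Kᵢ−1)) = 0.
Check two-phase: ΣzᵢKᵢ = 1.057 > 1 and Σzᵢ/Kᵢ = 1.638 > 1, so g(0) = 0.057 > 0 and g(1) = -0.638 < 0.
Iterate (Newton) starting at ψ₂ = 0.5:
  ψ₂ = 0.500: g = -0.1761, g' = -0.522 → ψ₂ = 0.163
  ψ₂ = 0.163: g = -0.0185, g' = -0.450 → ψ₂ = 0.122
Converged at ψ₂ = 0.122.
  A: x = 0.332, y = 0.643
  B: x = 0.374, y = 0.275
  C: x = 0.294, y = 0.083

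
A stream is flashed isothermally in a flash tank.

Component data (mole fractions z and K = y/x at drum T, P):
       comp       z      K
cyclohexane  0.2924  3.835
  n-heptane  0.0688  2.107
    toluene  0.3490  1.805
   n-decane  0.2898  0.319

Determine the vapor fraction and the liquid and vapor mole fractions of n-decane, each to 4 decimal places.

Rachford–Rice: g(ψ) = Σ zᵢ(Kᵢ−1)/(1+ψ(Kᵢ−1)) = 0.
Check two-phase: ΣzᵢKᵢ = 1.9887 > 1 and Σzᵢ/Kᵢ = 1.2107 > 1, so g(0) = 0.9887 > 0 and g(1) = -0.2107 < 0.
Newton iteration, ψ⁰ = 0.5:
  ψ = 0.5000: g = 0.29299, g' = -0.8610 → ψ = 0.8403
  ψ = 0.8403: g = -0.00922, g' = -1.0430 → ψ = 0.8314
Converged at ψ = 0.8314.
Compositions from xᵢ = zᵢ/(1+ψ(Kᵢ−1)), yᵢ = Kᵢxᵢ:
  cyclohexane: x = 0.0871, y = 0.3340
  n-heptane: x = 0.0358, y = 0.0755
  toluene: x = 0.2091, y = 0.3774
  n-decane: x = 0.6680, y = 0.2131

ψ = 0.8314, x_n-decane = 0.6680, y_n-decane = 0.2131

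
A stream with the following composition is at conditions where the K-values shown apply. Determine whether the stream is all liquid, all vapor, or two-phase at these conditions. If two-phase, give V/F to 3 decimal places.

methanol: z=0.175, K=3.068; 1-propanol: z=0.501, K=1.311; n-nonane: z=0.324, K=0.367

two-phase, V/F = 0.526

ΣzᵢKᵢ = 1.313; Σzᵢ/Kᵢ = 1.322.
Both exceed 1, so a two-phase solution exists.
Rachford–Rice: g(ψ) = Σ zᵢ(Kᵢ−1)/(1+ψ(Kᵢ−1)) = 0.
Newton iteration, ψ⁰ = 0.7:
  ψ = 0.700: g = -0.0925, g' = -0.576 → ψ = 0.540
  ψ = 0.540: g = -0.0070, g' = -0.502 → ψ = 0.526
Converged at ψ = 0.526.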